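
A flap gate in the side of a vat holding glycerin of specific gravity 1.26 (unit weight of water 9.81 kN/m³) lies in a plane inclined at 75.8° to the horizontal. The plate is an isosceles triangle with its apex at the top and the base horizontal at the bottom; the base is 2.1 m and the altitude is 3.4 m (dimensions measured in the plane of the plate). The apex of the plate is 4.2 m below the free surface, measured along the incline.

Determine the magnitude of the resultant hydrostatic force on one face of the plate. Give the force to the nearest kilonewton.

γ = 1.26 × 9.81 = 12.3606 kN/m³.
Let θ = 75.8° be the plate's angle to the horizontal; measure y along the incline from where the plane meets the free surface. Vertical depth h = y·sinθ with sinθ = 0.969445.
With the apex up, the centroid sits 2h/3 = 2 × 3.4/3 = 2.26667 m below the apex, so y_c = 4.2 + 2.26667 = 6.46667 m and h_c = 6.46667 × 0.969445 = 6.26908 m.
A = ½ × 2.1 × 3.4 = 3.57 m².
Resultant F = γ·h_c·A = 12.3606 × 6.26908 × 3.57 = 276.638 kN.

F ≈ 277 kN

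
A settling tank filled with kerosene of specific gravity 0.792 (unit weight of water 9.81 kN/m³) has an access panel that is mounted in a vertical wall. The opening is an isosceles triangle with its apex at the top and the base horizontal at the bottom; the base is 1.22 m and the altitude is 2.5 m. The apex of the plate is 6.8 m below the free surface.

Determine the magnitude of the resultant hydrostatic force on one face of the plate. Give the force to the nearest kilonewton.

F ≈ 100 kN

γ = 0.792 × 9.81 = 7.76952 kN/m³.
With the apex up, the centroid sits 2h/3 = 2 × 2.5/3 = 1.66667 m below the apex, so the centroid depth is h_c = 6.8 + 1.66667 = 8.46667 m.
A = ½ × 1.22 × 2.5 = 1.525 m².
Resultant F = γ·h_c·A = 7.76952 × 8.46667 × 1.525 = 100.317 kN.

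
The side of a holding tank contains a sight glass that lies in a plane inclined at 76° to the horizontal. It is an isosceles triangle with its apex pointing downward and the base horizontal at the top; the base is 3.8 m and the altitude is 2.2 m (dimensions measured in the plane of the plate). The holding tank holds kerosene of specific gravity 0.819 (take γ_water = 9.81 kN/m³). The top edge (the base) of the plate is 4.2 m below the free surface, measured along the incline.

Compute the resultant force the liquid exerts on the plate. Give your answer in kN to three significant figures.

F ≈ 161 kN

γ = 0.819 × 9.81 = 8.03439 kN/m³.
Let θ = 76° be the plate's angle to the horizontal; measure y along the incline from where the plane meets the free surface. Vertical depth h = y·sinθ with sinθ = 0.970296.
With the apex down, the centroid sits h/3 = 2.2/3 = 0.733333 m below the base (the top edge), so y_c = 4.2 + 0.733333 = 4.93333 m and h_c = 4.93333 × 0.970296 = 4.78679 m.
A = ½ × 3.8 × 2.2 = 4.18 m².
Resultant F = γ·h_c·A = 8.03439 × 4.78679 × 4.18 = 160.758 kN.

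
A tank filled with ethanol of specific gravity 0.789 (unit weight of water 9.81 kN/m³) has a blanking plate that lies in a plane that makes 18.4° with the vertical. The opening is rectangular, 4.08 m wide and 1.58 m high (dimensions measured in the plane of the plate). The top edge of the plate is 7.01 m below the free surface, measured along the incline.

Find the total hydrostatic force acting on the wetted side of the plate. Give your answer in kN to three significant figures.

F ≈ 369 kN

γ = 0.789 × 9.81 = 7.74009 kN/m³.
The plate makes 18.4° with the vertical, i.e. θ = 90° − 18.4° = 71.6° to the horizontal. Measuring y along the incline from the free-surface line, vertical depth h = y·sinθ with sinθ = 0.948876.
The centroid lies 1.58/2 = 0.79 m below the top edge, so y_c = 7.01 + 0.79 = 7.8 m and h_c = 7.8 × 0.948876 = 7.40123 m.
A = 4.08 × 1.58 = 6.4464 m².
Resultant F = γ·h_c·A = 7.74009 × 7.40123 × 6.4464 = 369.29 kN.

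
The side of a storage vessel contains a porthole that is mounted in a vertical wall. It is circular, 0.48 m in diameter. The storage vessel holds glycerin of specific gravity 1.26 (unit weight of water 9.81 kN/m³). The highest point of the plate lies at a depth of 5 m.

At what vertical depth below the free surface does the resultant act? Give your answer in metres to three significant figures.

γ = 1.26 × 9.81 = 12.3606 kN/m³.
The centroid is at the centre, 0.24 m below the top of the plate, so the centroid depth is h_c = 5 + 0.24 = 5.24 m.
A = π(0.24)² = 0.180956 m².
Resultant F = γ·h_c·A = 12.3606 × 5.24 × 0.180956 = 11.7204 kN.
I_c = πr⁴/4 = π × 0.24⁴/4 = 0.00260576 m⁴.
Centre of pressure: y_p = y_c + I_c/(y_c·A) = 5.24 + 0.00260576/(5.24 × 0.180956) = 5.24 + 0.00274808 = 5.24275 m along the plane.

h_p = 5.24 m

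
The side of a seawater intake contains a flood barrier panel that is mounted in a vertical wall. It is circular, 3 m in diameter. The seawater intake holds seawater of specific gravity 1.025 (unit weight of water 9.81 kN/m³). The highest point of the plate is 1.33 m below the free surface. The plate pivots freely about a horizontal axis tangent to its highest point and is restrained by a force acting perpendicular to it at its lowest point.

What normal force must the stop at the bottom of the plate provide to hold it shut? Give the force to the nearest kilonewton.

P ≈ 114 kN

γ = 1.025 × 9.81 = 10.05525 kN/m³.
The centroid is at the centre, 1.5 m below the top of the plate, so the centroid depth is h_c = 1.33 + 1.5 = 2.83 m.
A = π(1.5)² = 7.06858 m².
Resultant F = γ·h_c·A = 10.05525 × 2.83 × 7.06858 = 201.146 kN.
I_c = πr⁴/4 = π × 1.5⁴/4 = 3.97608 m⁴.
Centre of pressure: y_p = y_c + I_c/(y_c·A) = 2.83 + 3.97608/(2.83 × 7.06858) = 2.83 + 0.198763 = 3.02876 m along the plane.
The resultant acts 1.5 + 0.198763 = 1.69876 m (along the plate) below the hinge at the top edge, so the moment about the hinge is M = F × 1.69876 = 201.146 × 1.69876 = 341.699 kN·m.
A normal force at the bottom, 3 m from the hinge, must supply this moment: P = 341.699/3 = 113.9 kN.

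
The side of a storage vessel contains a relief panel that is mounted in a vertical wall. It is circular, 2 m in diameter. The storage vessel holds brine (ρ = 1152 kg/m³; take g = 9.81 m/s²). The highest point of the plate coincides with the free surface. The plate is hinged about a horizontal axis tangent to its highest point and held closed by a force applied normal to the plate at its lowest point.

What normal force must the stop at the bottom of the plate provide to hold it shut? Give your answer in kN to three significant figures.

P ≈ 22.2 kN

γ = ρg = 1152 × 9.81 / 1000 = 11.30112 kN/m³.
The centroid is at the centre, 1 m below the top of the plate, so the centroid depth is h_c = 1 m.
A = π(1)² = 3.14159 m².
Resultant F = γ·h_c·A = 11.30112 × 1 × 3.14159 = 35.5035 kN.
I_c = πr⁴/4 = π × 1⁴/4 = 0.785398 m⁴.
Centre of pressure: y_p = y_c + I_c/(y_c·A) = 1 + 0.785398/(1 × 3.14159) = 1 + 0.25 = 1.25 m along the plane.
The resultant acts 1 + 0.25 = 1.25 m (along the plate) below the hinge at the top edge, so the moment about the hinge is M = F × 1.25 = 35.5035 × 1.25 = 44.3794 kN·m.
A normal force at the bottom, 2 m from the hinge, must supply this moment: P = 44.3794/2 = 22.1897 kN.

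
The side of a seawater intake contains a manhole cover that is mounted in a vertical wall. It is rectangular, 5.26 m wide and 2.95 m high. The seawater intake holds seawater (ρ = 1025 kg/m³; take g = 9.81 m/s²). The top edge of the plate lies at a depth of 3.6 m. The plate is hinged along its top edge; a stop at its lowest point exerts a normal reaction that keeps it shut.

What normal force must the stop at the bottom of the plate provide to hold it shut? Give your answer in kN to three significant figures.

γ = ρg = 1025 × 9.81 / 1000 = 10.05525 kN/m³.
The centroid lies 2.95/2 = 1.475 m below the top edge, so the centroid depth is h_c = 3.6 + 1.475 = 5.075 m.
A = 5.26 × 2.95 = 15.517 m².
Resultant F = γ·h_c·A = 10.05525 × 5.075 × 15.517 = 791.839 kN.
I_c = b·h³/12 = 5.26 × 2.95³/12 = 11.2531 m⁴.
Centre of pressure: y_p = y_c + I_c/(y_c·A) = 5.075 + 11.2531/(5.075 × 15.517) = 5.075 + 0.142899 = 5.2179 m along the plane.
The resultant acts 1.475 + 0.142899 = 1.6179 m (along the plate) below the hinge at the top edge, so the moment about the hinge is M = F × 1.6179 = 791.839 × 1.6179 = 1281.12 kN·m.
A normal force at the bottom, 2.95 m from the hinge, must supply this moment: P = 1281.12/2.95 = 434.278 kN.

P ≈ 434 kN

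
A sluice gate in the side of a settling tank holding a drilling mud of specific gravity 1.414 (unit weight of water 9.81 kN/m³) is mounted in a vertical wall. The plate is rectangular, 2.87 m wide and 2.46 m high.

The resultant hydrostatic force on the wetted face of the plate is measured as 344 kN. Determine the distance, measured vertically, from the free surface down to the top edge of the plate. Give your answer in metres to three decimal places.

γ = 1.414 × 9.81 = 13.87134 kN/m³.
A = 2.87 × 2.46 = 7.0602 m².
From F = γ·h_c·A, the centroid depth is h_c = 344/(13.87134 × 7.0602) = 3.51255 m.
The centroid lies 2.46/2 = 1.23 m below the top edge, so the top edge sits at h_top = 3.51255 − 1.23 = 2.28255 m below the surface.

d_top ≈ 2.283 m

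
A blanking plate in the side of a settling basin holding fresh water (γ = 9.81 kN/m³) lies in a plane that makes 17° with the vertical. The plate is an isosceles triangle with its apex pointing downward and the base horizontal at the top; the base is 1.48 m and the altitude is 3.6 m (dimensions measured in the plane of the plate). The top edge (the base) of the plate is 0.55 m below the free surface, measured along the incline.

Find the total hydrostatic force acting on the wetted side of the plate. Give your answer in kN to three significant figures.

γ = 9.81 kN/m³.
The plate makes 17° with the vertical, i.e. θ = 90° − 17° = 73° to the horizontal. Measuring y along the incline from the free-surface line, vertical depth h = y·sinθ with sinθ = 0.956305.
With the apex down, the centroid sits h/3 = 3.6/3 = 1.2 m below the base (the top edge), so y_c = 0.55 + 1.2 = 1.75 m and h_c = 1.75 × 0.956305 = 1.67353 m.
A = ½ × 1.48 × 3.6 = 2.664 m².
Resultant F = γ·h_c·A = 9.81 × 1.67353 × 2.664 = 43.7358 kN.

F ≈ 43.7 kN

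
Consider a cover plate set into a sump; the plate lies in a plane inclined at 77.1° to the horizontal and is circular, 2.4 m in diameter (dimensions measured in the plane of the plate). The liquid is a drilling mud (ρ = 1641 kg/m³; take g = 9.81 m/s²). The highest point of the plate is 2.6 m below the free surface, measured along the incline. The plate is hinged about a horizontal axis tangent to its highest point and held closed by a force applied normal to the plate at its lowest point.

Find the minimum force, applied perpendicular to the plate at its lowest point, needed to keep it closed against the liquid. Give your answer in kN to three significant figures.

γ = ρg = 1641 × 9.81 / 1000 = 16.09821 kN/m³.
Let θ = 77.1° be the plate's angle to the horizontal; measure y along the incline from where the plane meets the free surface. Vertical depth h = y·sinθ with sinθ = 0.974761.
The centroid is at the centre, 1.2 m below the top of the plate, so y_c = 2.6 + 1.2 = 3.8 m and h_c = 3.8 × 0.974761 = 3.70409 m.
A = π(1.2)² = 4.52389 m².
Resultant F = γ·h_c·A = 16.09821 × 3.70409 × 4.52389 = 269.756 kN.
I_c = πr⁴/4 = π × 1.2⁴/4 = 1.6286 m⁴.
Centre of pressure: y_p = y_c + I_c/(y_c·A) = 3.8 + 1.6286/(3.8 × 4.52389) = 3.8 + 0.0947368 = 3.89474 m along the plane.
The resultant acts 1.2 + 0.0947368 = 1.29474 m (along the plate) below the hinge at the top edge, so the moment about the hinge is M = F × 1.29474 = 269.756 × 1.29474 = 349.264 kN·m.
A normal force at the bottom, 2.4 m from the hinge, must supply this moment: P = 349.264/2.4 = 145.527 kN.

P ≈ 146 kN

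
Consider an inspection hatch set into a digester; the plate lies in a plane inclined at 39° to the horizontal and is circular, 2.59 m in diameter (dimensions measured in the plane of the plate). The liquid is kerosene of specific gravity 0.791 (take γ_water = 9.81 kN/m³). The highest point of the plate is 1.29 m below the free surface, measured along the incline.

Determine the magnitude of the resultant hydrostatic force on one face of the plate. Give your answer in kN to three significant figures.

γ = 0.791 × 9.81 = 7.75971 kN/m³.
Let θ = 39° be the plate's angle to the horizontal; measure y along the incline from where the plane meets the free surface. Vertical depth h = y·sinθ with sinθ = 0.629320.
The centroid is at the centre, 1.295 m below the top of the plate, so y_c = 1.29 + 1.295 = 2.585 m and h_c = 2.585 × 0.629320 = 1.62679 m.
A = π(1.295)² = 5.26853 m².
Resultant F = γ·h_c·A = 7.75971 × 1.62679 × 5.26853 = 66.5069 kN.

F ≈ 66.5 kN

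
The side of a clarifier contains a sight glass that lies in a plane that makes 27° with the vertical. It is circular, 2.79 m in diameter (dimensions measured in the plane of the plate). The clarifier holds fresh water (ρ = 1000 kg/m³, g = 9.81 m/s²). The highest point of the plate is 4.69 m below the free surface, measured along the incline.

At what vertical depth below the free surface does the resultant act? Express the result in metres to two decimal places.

γ = ρg = 1000 × 9.81 = 9810 N/m³ = 9.81 kN/m³.
The plate makes 27° with the vertical, i.e. θ = 90° − 27° = 63° to the horizontal. Measuring y along the incline from the free-surface line, vertical depth h = y·sinθ with sinθ = 0.891007.
The centroid is at the centre, 1.395 m below the top of the plate, so y_c = 4.69 + 1.395 = 6.085 m and h_c = 6.085 × 0.891007 = 5.42178 m.
A = π(1.395)² = 6.11362 m².
Resultant F = γ·h_c·A = 9.81 × 5.42178 × 6.11362 = 325.169 kN.
I_c = πr⁴/4 = π × 1.395⁴/4 = 2.97431 m⁴.
Centre of pressure: y_p = y_c + I_c/(y_c·A) = 6.085 + 2.97431/(6.085 × 6.11362) = 6.085 + 0.0799516 = 6.16495 m along the plane.
Vertically, h_p = y_p·sinθ = 6.16495 × 0.891007 = 5.49301 m.

h_p = 5.49 m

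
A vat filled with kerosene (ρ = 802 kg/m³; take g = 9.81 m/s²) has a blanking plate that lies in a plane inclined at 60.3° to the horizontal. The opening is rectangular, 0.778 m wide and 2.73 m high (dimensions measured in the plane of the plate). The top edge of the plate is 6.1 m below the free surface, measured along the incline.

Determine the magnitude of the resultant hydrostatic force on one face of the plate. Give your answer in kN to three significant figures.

γ = ρg = 802 × 9.81 / 1000 = 7.86762 kN/m³.
Let θ = 60.3° be the plate's angle to the horizontal; measure y along the incline from where the plane meets the free surface. Vertical depth h = y·sinθ with sinθ = 0.868632.
The centroid lies 2.73/2 = 1.365 m below the top edge, so y_c = 6.1 + 1.365 = 7.465 m and h_c = 7.465 × 0.868632 = 6.48434 m.
A = 0.778 × 2.73 = 2.12394 m².
Resultant F = γ·h_c·A = 7.86762 × 6.48434 × 2.12394 = 108.356 kN.

F ≈ 108 kN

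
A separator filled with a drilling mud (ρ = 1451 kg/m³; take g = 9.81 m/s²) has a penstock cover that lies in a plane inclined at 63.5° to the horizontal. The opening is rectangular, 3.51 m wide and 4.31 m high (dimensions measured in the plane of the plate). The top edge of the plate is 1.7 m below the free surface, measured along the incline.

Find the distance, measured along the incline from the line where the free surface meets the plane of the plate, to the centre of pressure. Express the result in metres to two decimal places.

y_p = 4.26 m

γ = ρg = 1451 × 9.81 / 1000 = 14.23431 kN/m³.
Let θ = 63.5° be the plate's angle to the horizontal; measure y along the incline from where the plane meets the free surface. Vertical depth h = y·sinθ with sinθ = 0.894934.
The centroid lies 4.31/2 = 2.155 m below the top edge, so y_c = 1.7 + 2.155 = 3.855 m and h_c = 3.855 × 0.894934 = 3.44997 m.
A = 3.51 × 4.31 = 15.1281 m².
Resultant F = γ·h_c·A = 14.23431 × 3.44997 × 15.1281 = 742.91 kN.
I_c = b·h³/12 = 3.51 × 4.31³/12 = 23.4184 m⁴.
Centre of pressure: y_p = y_c + I_c/(y_c·A) = 3.855 + 23.4184/(3.855 × 15.1281) = 3.855 + 0.401558 = 4.25656 m along the plane.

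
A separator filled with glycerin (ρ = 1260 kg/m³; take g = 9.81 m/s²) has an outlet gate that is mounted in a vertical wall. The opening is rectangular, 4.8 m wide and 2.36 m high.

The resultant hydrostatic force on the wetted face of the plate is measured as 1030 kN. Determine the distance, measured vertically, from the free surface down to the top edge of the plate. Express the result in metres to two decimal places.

d_top ≈ 6.18 m

γ = ρg = 1260 × 9.81 / 1000 = 12.3606 kN/m³.
A = 4.8 × 2.36 = 11.328 m².
From F = γ·h_c·A, the centroid depth is h_c = 1030/(12.3606 × 11.328) = 7.35605 m.
The centroid lies 2.36/2 = 1.18 m below the top edge, so the top edge sits at h_top = 7.35605 − 1.18 = 6.17605 m below the surface.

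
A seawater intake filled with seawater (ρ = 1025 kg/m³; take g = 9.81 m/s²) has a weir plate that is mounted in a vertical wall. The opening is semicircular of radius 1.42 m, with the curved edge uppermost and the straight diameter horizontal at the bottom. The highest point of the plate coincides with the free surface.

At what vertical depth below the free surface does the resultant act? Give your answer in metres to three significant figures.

h_p = 0.990 m

γ = ρg = 1025 × 9.81 / 1000 = 10.05525 kN/m³.
The centroid lies 4r/(3π) = 0.602667 m above the diameter, so r − 4r/(3π) = 1.42 − 0.602667 = 0.817333 m below the topmost point, so the centroid depth is h_c = 0.817333 m.
A = πr²/2 = π × 1.42²/2 = 3.16735 m².
Resultant F = γ·h_c·A = 10.05525 × 0.817333 × 3.16735 = 26.0308 kN.
I_c = (π/8 − 8/(9π))·r⁴ = 0.109757 × 1.42⁴ = 0.446258 m⁴.
Centre of pressure: y_p = y_c + I_c/(y_c·A) = 0.817333 + 0.446258/(0.817333 × 3.16735) = 0.817333 + 0.172382 = 0.989715 m along the plane.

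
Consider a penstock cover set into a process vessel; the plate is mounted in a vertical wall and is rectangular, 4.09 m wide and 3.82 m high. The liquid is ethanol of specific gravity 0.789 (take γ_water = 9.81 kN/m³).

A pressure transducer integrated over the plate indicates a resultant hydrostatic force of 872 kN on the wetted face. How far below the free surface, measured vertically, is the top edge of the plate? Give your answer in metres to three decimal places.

d_top ≈ 5.301 m

γ = 0.789 × 9.81 = 7.74009 kN/m³.
A = 4.09 × 3.82 = 15.6238 m².
From F = γ·h_c·A, the centroid depth is h_c = 872/(7.74009 × 15.6238) = 7.21081 m.
The centroid lies 3.82/2 = 1.91 m below the top edge, so the top edge sits at h_top = 7.21081 − 1.91 = 5.30081 m below the surface.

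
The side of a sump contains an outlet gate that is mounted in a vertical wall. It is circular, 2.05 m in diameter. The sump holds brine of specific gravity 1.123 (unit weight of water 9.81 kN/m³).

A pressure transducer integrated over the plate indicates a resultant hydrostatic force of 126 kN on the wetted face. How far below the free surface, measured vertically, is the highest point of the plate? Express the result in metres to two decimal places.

d_top ≈ 2.44 m

γ = 1.123 × 9.81 = 11.01663 kN/m³.
A = π(1.025)² = 3.30064 m².
From F = γ·h_c·A, the centroid depth is h_c = 126/(11.01663 × 3.30064) = 3.46516 m.
The centroid is at the centre, 1.025 m below the top of the plate, so the highest point sits at h_top = 3.46516 − 1.025 = 2.44016 m below the surface.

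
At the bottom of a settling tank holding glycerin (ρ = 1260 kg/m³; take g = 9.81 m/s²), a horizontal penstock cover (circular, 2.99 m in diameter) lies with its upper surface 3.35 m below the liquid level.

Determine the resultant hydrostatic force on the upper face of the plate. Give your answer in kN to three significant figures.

γ = ρg = 1260 × 9.81 / 1000 = 12.3606 kN/m³.
The plate is horizontal, so pressure is uniform at p = γ·h = 12.3606 × 3.35 = 41.408 kN/m².
A = π(1.495)² = 7.02154 m².
F = p·A = 41.408 × 7.02154 = 290.748 kN.

F ≈ 291 kN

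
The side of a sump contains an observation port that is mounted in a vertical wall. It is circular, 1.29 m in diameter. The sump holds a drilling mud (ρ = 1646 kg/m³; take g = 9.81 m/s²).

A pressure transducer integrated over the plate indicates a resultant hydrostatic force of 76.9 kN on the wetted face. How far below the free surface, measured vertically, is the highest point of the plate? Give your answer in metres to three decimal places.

d_top ≈ 2.999 m

γ = ρg = 1646 × 9.81 / 1000 = 16.14726 kN/m³.
A = π(0.645)² = 1.30698 m².
From F = γ·h_c·A, the centroid depth is h_c = 76.9/(16.14726 × 1.30698) = 3.64383 m.
The centroid is at the centre, 0.645 m below the top of the plate, so the highest point sits at h_top = 3.64383 − 0.645 = 2.99883 m below the surface.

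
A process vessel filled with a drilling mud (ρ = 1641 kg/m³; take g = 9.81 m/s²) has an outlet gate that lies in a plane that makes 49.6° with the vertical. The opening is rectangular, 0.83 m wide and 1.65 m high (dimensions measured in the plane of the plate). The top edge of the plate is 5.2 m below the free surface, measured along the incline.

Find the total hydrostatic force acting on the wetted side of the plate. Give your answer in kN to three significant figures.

F ≈ 86.1 kN

γ = ρg = 1641 × 9.81 / 1000 = 16.09821 kN/m³.
The plate makes 49.6° with the vertical, i.e. θ = 90° − 49.6° = 40.4° to the horizontal. Measuring y along the incline from the free-surface line, vertical depth h = y·sinθ with sinθ = 0.648120.
The centroid lies 1.65/2 = 0.825 m below the top edge, so y_c = 5.2 + 0.825 = 6.025 m and h_c = 6.025 × 0.648120 = 3.90492 m.
A = 0.83 × 1.65 = 1.3695 m².
Resultant F = γ·h_c·A = 16.09821 × 3.90492 × 1.3695 = 86.0898 kN.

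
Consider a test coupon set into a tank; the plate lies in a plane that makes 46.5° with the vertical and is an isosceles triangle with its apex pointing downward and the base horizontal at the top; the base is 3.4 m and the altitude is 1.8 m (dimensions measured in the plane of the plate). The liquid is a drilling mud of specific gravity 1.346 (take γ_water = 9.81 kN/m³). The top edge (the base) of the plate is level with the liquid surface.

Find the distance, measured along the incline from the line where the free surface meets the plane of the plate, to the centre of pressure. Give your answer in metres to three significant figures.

y_p = 0.900 m

γ = 1.346 × 9.81 = 13.20426 kN/m³.
The plate makes 46.5° with the vertical, i.e. θ = 90° − 46.5° = 43.5° to the horizontal. Measuring y along the incline from the free-surface line, vertical depth h = y·sinθ with sinθ = 0.688355.
With the apex down, the centroid sits h/3 = 1.8/3 = 0.6 m below the base (the top edge), so y_c = 0.6 m and h_c = 0.6 × 0.688355 = 0.413013 m.
A = ½ × 3.4 × 1.8 = 3.06 m².
Resultant F = γ·h_c·A = 13.20426 × 0.413013 × 3.06 = 16.6878 kN.
I_c = b·h³/36 = 3.4 × 1.8³/36 = 0.5508 m⁴.
Centre of pressure: y_p = y_c + I_c/(y_c·A) = 0.6 + 0.5508/(0.6 × 3.06) = 0.6 + 0.3 = 0.9 m along the plane.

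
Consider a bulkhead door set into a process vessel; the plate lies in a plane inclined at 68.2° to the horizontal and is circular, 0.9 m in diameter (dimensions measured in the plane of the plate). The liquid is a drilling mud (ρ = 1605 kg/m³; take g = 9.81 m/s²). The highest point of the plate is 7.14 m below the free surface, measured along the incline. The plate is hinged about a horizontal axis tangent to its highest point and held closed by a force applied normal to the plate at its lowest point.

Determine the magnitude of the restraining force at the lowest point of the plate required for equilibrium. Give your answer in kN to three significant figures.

γ = ρg = 1605 × 9.81 / 1000 = 15.74505 kN/m³.
Let θ = 68.2° be the plate's angle to the horizontal; measure y along the incline from where the plane meets the free surface. Vertical depth h = y·sinθ with sinθ = 0.928486.
The centroid is at the centre, 0.45 m below the top of the plate, so y_c = 7.14 + 0.45 = 7.59 m and h_c = 7.59 × 0.928486 = 7.04721 m.
A = π(0.45)² = 0.636173 m².
Resultant F = γ·h_c·A = 15.74505 × 7.04721 × 0.636173 = 70.5889 kN.
I_c = πr⁴/4 = π × 0.45⁴/4 = 0.0322062 m⁴.
Centre of pressure: y_p = y_c + I_c/(y_c·A) = 7.59 + 0.0322062/(7.59 × 0.636173) = 7.59 + 0.00666995 = 7.59667 m along the plane.
The resultant acts 0.45 + 0.00666995 = 0.45667 m (along the plate) below the hinge at the top edge, so the moment about the hinge is M = F × 0.45667 = 70.5889 × 0.45667 = 32.2358 kN·m.
A normal force at the bottom, 0.9 m from the hinge, must supply this moment: P = 32.2358/0.9 = 35.8176 kN.

P ≈ 35.8 kN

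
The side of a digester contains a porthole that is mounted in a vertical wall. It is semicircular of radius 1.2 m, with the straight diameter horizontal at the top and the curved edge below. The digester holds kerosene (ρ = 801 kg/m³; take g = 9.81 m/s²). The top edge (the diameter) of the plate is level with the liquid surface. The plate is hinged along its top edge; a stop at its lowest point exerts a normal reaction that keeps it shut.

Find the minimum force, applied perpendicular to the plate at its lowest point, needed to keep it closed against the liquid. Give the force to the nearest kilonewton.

γ = ρg = 801 × 9.81 / 1000 = 7.85781 kN/m³.
The centroid of a semicircle lies 4r/(3π) = 0.509296 m from the diameter, here below the top edge, so the centroid depth is h_c = 0.509296 m.
A = πr²/2 = π × 1.2²/2 = 2.26195 m².
Resultant F = γ·h_c·A = 7.85781 × 0.509296 × 2.26195 = 9.05221 kN.
I_c = (π/8 − 8/(9π))·r⁴ = 0.109757 × 1.2⁴ = 0.227592 m⁴.
Centre of pressure: y_p = y_c + I_c/(y_c·A) = 0.509296 + 0.227592/(0.509296 × 2.26195) = 0.509296 + 0.197562 = 0.706858 m along the plane.
The resultant acts 0.509296 + 0.197562 = 0.706858 m (along the plate) below the hinge at the top edge, so the moment about the hinge is M = F × 0.706858 = 9.05221 × 0.706858 = 6.39863 kN·m.
A normal force at the bottom, 1.2 m from the hinge, must supply this moment: P = 6.39863/1.2 = 5.33219 kN.

P ≈ 5 kN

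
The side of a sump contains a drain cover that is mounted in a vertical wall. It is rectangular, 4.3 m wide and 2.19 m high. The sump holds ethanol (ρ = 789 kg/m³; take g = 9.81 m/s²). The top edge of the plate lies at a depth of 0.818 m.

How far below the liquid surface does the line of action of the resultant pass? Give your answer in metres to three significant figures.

h_p = 2.12 m

γ = ρg = 789 × 9.81 / 1000 = 7.74009 kN/m³.
The centroid lies 2.19/2 = 1.095 m below the top edge, so the centroid depth is h_c = 0.818 + 1.095 = 1.913 m.
A = 4.3 × 2.19 = 9.417 m².
Resultant F = γ·h_c·A = 7.74009 × 1.913 × 9.417 = 139.436 kN.
I_c = b·h³/12 = 4.3 × 2.19³/12 = 3.76374 m⁴.
Centre of pressure: y_p = y_c + I_c/(y_c·A) = 1.913 + 3.76374/(1.913 × 9.417) = 1.913 + 0.208926 = 2.12193 m along the plane.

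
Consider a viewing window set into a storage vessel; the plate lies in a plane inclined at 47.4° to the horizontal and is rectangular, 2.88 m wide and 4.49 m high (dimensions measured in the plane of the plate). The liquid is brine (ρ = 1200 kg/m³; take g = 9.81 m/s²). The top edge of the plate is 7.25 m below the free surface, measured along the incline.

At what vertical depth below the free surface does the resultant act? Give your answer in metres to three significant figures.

h_p = 7.12 m

γ = ρg = 1200 × 9.81 / 1000 = 11.772 kN/m³.
Let θ = 47.4° be the plate's angle to the horizontal; measure y along the incline from where the plane meets the free surface. Vertical depth h = y·sinθ with sinθ = 0.736097.
The centroid lies 4.49/2 = 2.245 m below the top edge, so y_c = 7.25 + 2.245 = 9.495 m and h_c = 9.495 × 0.736097 = 6.98924 m.
A = 2.88 × 4.49 = 12.9312 m².
Resultant F = γ·h_c·A = 11.772 × 6.98924 × 12.9312 = 1063.94 kN.
I_c = b·h³/12 = 2.88 × 4.49³/12 = 21.7245 m⁴.
Centre of pressure: y_p = y_c + I_c/(y_c·A) = 9.495 + 21.7245/(9.495 × 12.9312) = 9.495 + 0.176936 = 9.67194 m along the plane.
Vertically, h_p = y_p·sinθ = 9.67194 × 0.736097 = 7.11949 m.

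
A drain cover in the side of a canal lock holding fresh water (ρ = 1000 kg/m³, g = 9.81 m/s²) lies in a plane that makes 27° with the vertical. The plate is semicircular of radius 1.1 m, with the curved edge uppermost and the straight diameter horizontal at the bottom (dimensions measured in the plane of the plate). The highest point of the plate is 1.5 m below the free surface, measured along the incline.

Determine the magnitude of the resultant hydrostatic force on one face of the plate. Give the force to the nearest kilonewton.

γ = ρg = 1000 × 9.81 = 9810 N/m³ = 9.81 kN/m³.
The plate makes 27° with the vertical, i.e. θ = 90° − 27° = 63° to the horizontal. Measuring y along the incline from the free-surface line, vertical depth h = y·sinθ with sinθ = 0.891007.
The centroid lies 4r/(3π) = 0.466854 m above the diameter, so r − 4r/(3π) = 1.1 − 0.466854 = 0.633146 m below the topmost point, so y_c = 1.5 + 0.633146 = 2.13315 m and h_c = 2.13315 × 0.891007 = 1.90065 m.
A = πr²/2 = π × 1.1²/2 = 1.90066 m².
Resultant F = γ·h_c·A = 9.81 × 1.90065 × 1.90066 = 35.4385 kN.

F ≈ 35 kN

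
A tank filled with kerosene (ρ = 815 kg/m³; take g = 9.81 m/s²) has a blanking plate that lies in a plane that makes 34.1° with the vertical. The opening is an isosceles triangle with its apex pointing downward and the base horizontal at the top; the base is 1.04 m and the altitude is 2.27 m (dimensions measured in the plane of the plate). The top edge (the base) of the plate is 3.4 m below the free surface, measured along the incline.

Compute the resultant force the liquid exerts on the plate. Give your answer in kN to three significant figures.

F ≈ 32.5 kN

γ = ρg = 815 × 9.81 / 1000 = 7.99515 kN/m³.
The plate makes 34.1° with the vertical, i.e. θ = 90° − 34.1° = 55.9° to the horizontal. Measuring y along the incline from the free-surface line, vertical depth h = y·sinθ with sinθ = 0.828060.
With the apex down, the centroid sits h/3 = 2.27/3 = 0.756667 m below the base (the top edge), so y_c = 3.4 + 0.756667 = 4.15667 m and h_c = 4.15667 × 0.828060 = 3.44197 m.
A = ½ × 1.04 × 2.27 = 1.1804 m².
Resultant F = γ·h_c·A = 7.99515 × 3.44197 × 1.1804 = 32.4835 kN.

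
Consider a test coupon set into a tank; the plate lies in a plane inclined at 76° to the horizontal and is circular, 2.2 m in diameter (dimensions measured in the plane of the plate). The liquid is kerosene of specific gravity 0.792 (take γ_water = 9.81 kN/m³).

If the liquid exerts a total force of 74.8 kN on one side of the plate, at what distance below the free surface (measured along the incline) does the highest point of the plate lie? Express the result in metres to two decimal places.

γ = 0.792 × 9.81 = 7.76952 kN/m³.
A = π(1.1)² = 3.80133 m².
From F = γ·h_c·A, the centroid depth is h_c = 74.8/(7.76952 × 3.80133) = 2.53263 m.
Let θ = 76° be the plate's angle to the horizontal; measure y along the incline from where the plane meets the free surface. Vertical depth h = y·sinθ with sinθ = 0.970296.
Along the incline, y_c = h_c/sinθ = 2.53263/0.970296 = 2.61016 m.
The centroid is at the centre, 1.1 m below the top of the plate, so the highest point sits at y_top = 2.61016 − 1.1 = 1.51016 m along the incline.

y_top ≈ 1.51 m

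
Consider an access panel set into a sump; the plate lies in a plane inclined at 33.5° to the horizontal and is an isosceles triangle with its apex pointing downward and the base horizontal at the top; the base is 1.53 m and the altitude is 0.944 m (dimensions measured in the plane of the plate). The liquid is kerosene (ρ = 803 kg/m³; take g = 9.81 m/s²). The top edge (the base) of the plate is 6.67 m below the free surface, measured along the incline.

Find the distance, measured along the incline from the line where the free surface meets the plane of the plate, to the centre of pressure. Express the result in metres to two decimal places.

y_p = 6.99 m

γ = ρg = 803 × 9.81 / 1000 = 7.87743 kN/m³.
Let θ = 33.5° be the plate's angle to the horizontal; measure y along the incline from where the plane meets the free surface. Vertical depth h = y·sinθ with sinθ = 0.551937.
With the apex down, the centroid sits h/3 = 0.944/3 = 0.314667 m below the base (the top edge), so y_c = 6.67 + 0.314667 = 6.98467 m and h_c = 6.98467 × 0.551937 = 3.8551 m.
A = ½ × 1.53 × 0.944 = 0.72216 m².
Resultant F = γ·h_c·A = 7.87743 × 3.8551 × 0.72216 = 21.9308 kN.
I_c = b·h³/36 = 1.53 × 0.944³/36 = 0.0357524 m⁴.
Centre of pressure: y_p = y_c + I_c/(y_c·A) = 6.98467 + 0.0357524/(6.98467 × 0.72216) = 6.98467 + 0.00708804 = 6.99176 m along the plane.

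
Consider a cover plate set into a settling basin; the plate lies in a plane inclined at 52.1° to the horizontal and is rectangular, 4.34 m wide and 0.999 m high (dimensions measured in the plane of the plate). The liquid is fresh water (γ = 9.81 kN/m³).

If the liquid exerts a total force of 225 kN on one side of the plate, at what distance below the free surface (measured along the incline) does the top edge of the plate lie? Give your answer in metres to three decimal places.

γ = 9.81 kN/m³.
A = 4.34 × 0.999 = 4.33566 m².
From F = γ·h_c·A, the centroid depth is h_c = 225/(9.81 × 4.33566) = 5.29003 m.
Let θ = 52.1° be the plate's angle to the horizontal; measure y along the incline from where the plane meets the free surface. Vertical depth h = y·sinθ with sinθ = 0.789084.
Along the incline, y_c = h_c/sinθ = 5.29003/0.789084 = 6.70401 m.
The centroid lies 0.999/2 = 0.4995 m below the top edge, so the top edge sits at y_top = 6.70401 − 0.4995 = 6.20451 m along the incline.

y_top ≈ 6.205 m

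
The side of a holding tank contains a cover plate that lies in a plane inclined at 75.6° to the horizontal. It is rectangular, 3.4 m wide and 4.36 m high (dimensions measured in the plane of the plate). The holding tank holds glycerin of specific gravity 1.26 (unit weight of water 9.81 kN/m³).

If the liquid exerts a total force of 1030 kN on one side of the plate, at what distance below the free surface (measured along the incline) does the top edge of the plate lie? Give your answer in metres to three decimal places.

y_top ≈ 3.624 m

γ = 1.26 × 9.81 = 12.3606 kN/m³.
A = 3.4 × 4.36 = 14.824 m².
From F = γ·h_c·A, the centroid depth is h_c = 1030/(12.3606 × 14.824) = 5.62124 m.
Let θ = 75.6° be the plate's angle to the horizontal; measure y along the incline from where the plane meets the free surface. Vertical depth h = y·sinθ with sinθ = 0.968583.
Along the incline, y_c = h_c/sinθ = 5.62124/0.968583 = 5.80357 m.
The centroid lies 4.36/2 = 2.18 m below the top edge, so the top edge sits at y_top = 5.80357 − 2.18 = 3.62357 m along the incline.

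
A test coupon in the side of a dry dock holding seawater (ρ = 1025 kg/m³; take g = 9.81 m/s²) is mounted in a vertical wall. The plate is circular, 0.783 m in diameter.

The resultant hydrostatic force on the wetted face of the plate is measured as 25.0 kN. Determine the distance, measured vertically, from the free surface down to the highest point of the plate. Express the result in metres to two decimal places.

d_top ≈ 4.77 m

γ = ρg = 1025 × 9.81 / 1000 = 10.05525 kN/m³.
A = π(0.3915)² = 0.481519 m².
From F = γ·h_c·A, the centroid depth is h_c = 25.0/(10.05525 × 0.481519) = 5.16338 m.
The centroid is at the centre, 0.3915 m below the top of the plate, so the highest point sits at h_top = 5.16338 − 0.3915 = 4.77188 m below the surface.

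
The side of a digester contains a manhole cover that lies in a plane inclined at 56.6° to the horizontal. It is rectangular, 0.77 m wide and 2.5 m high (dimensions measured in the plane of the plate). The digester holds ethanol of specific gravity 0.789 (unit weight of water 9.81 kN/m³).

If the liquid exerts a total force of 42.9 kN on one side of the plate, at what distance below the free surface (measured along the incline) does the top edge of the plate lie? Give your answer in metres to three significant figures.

y_top ≈ 2.20 m

γ = 0.789 × 9.81 = 7.74009 kN/m³.
A = 0.77 × 2.5 = 1.925 m².
From F = γ·h_c·A, the centroid depth is h_c = 42.9/(7.74009 × 1.925) = 2.87926 m.
Let θ = 56.6° be the plate's angle to the horizontal; measure y along the incline from where the plane meets the free surface. Vertical depth h = y·sinθ with sinθ = 0.834848.
Along the incline, y_c = h_c/sinθ = 2.87926/0.834848 = 3.44884 m.
The centroid lies 2.5/2 = 1.25 m below the top edge, so the top edge sits at y_top = 3.44884 − 1.25 = 2.19884 m along the incline.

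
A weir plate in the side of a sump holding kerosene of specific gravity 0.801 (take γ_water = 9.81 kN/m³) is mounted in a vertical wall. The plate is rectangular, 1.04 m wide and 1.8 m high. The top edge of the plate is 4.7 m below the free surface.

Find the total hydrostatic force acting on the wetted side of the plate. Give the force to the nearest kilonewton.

F ≈ 82 kN

γ = 0.801 × 9.81 = 7.85781 kN/m³.
The centroid lies 1.8/2 = 0.9 m below the top edge, so the centroid depth is h_c = 4.7 + 0.9 = 5.6 m.
A = 1.04 × 1.8 = 1.872 m².
Resultant F = γ·h_c·A = 7.85781 × 5.6 × 1.872 = 82.375 kN.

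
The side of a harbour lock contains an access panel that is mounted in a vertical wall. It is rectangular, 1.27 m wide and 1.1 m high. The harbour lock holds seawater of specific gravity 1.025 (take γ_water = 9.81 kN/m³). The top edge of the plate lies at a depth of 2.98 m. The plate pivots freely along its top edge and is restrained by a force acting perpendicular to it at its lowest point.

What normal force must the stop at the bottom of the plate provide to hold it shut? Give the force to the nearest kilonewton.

γ = 1.025 × 9.81 = 10.05525 kN/m³.
The centroid lies 1.1/2 = 0.55 m below the top edge, so the centroid depth is h_c = 2.98 + 0.55 = 3.53 m.
A = 1.27 × 1.1 = 1.397 m².
Resultant F = γ·h_c·A = 10.05525 × 3.53 × 1.397 = 49.5866 kN.
I_c = b·h³/12 = 1.27 × 1.1³/12 = 0.140864 m⁴.
Centre of pressure: y_p = y_c + I_c/(y_c·A) = 3.53 + 0.140864/(3.53 × 1.397) = 3.53 + 0.0285646 = 3.55856 m along the plane.
The resultant acts 0.55 + 0.0285646 = 0.578565 m (along the plate) below the hinge at the top edge, so the moment about the hinge is M = F × 0.578565 = 49.5866 × 0.578565 = 28.6891 kN·m.
A normal force at the bottom, 1.1 m from the hinge, must supply this moment: P = 28.6891/1.1 = 26.081 kN.

P ≈ 26 kN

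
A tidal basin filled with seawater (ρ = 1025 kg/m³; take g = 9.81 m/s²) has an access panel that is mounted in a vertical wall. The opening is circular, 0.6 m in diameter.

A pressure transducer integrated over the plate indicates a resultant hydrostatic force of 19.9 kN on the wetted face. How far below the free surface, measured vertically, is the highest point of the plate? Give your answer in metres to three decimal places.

γ = ρg = 1025 × 9.81 / 1000 = 10.05525 kN/m³.
A = π(0.3)² = 0.282743 m².
From F = γ·h_c·A, the centroid depth is h_c = 19.9/(10.05525 × 0.282743) = 6.99952 m.
The centroid is at the centre, 0.3 m below the top of the plate, so the highest point sits at h_top = 6.99952 − 0.3 = 6.69952 m below the surface.

d_top ≈ 6.700 m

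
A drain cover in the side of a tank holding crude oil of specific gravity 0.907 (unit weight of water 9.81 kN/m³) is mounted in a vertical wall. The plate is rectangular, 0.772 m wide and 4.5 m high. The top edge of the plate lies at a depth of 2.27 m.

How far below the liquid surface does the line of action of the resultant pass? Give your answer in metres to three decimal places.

γ = 0.907 × 9.81 = 8.89767 kN/m³.
The centroid lies 4.5/2 = 2.25 m below the top edge, so the centroid depth is h_c = 2.27 + 2.25 = 4.52 m.
A = 0.772 × 4.5 = 3.474 m².
Resultant F = γ·h_c·A = 8.89767 × 4.52 × 3.474 = 139.715 kN.
I_c = b·h³/12 = 0.772 × 4.5³/12 = 5.86238 m⁴.
Centre of pressure: y_p = y_c + I_c/(y_c·A) = 4.52 + 5.86238/(4.52 × 3.474) = 4.52 + 0.373341 = 4.89334 m along the plane.

h_p = 4.893 m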